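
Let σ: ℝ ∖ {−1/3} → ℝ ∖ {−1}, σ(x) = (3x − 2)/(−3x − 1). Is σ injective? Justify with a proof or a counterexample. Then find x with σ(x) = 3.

-1/12

Suppose σ(u) = σ(v). Cross-multiplying: (3u − 2)(−3v − 1) = (3v − 2)(−3u − 1).
Expanding both sides and cancelling the symmetric terms leaves −9·(u − v) = 0. Since −9 ≠ 0, u = v. Hence σ is injective.
Solving σ(x) = 3: cross-multiplying gives 3x − 2 = 3(−3x − 1), which rearranges to 12x = −1, so x = −1/12.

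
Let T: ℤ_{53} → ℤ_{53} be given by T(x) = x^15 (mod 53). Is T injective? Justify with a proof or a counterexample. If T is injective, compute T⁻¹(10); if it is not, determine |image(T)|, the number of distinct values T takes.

13

Since 53 is prime, the nonzero elements of ℤ_{53} form a cyclic group of order 52.
As gcd(15, 52) = 1, raising to the 15th power is a bijection on this group: if a^15 ≡ b^15 then (ab^{−1})^15 = 1, and the only element of order dividing gcd(15, 52) = 1 is 1, so a = b.
With T(0) = 0 this makes T injective on all of ℤ_{53}, hence bijective (finite equal-size domain and codomain). In particular T is injective.
Since T is injective, we find the preimage of 10. The inverse of x ↦ x^15 on (ℤ_{53})^× is x ↦ x^7, because 15·7 = 105 = 2·52 + 1 ≡ 1 (mod 52) and x^{52} = 1 for x ≠ 0 (Fermat). So T⁻¹(10) = 10^7 mod 53.
Repeated squaring mod 53: 10^1 ≡ 10, 10^2 ≡ 10² = 100 ≡ 47, 10^4 ≡ 47² = 2209 ≡ 36. Since 7 = 4 + 2 + 1, 10^7 ≡ 36·47·10: 36·47 = 1692 ≡ 49, then 49·10 = 490 ≡ 13. So 10^7 ≡ 13 (mod 53).
Hence T⁻¹(10) = 13.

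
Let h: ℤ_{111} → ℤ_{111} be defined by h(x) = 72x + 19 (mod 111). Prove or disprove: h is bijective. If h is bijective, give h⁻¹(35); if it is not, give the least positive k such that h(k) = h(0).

37

Recall that injectivity means: for all s, t in the domain, h(s) = h(t) implies s = t.
We have gcd(72, 111) = 3 > 1. Taking s = 0 and t = 37: h(0) = 19 and h(37) = 72·37 + 19 = 2683 ≡ 19 (mod 111).
So h(0) = h(37) while 0 ≠ 37, thus h is not injective, hence not bijective.
Since h is not bijective, we find the least positive k with h(k) = h(0): this means 72k ≡ 0 (mod 111), i.e. 111 ∣ 72k. Since gcd(72, 111) = 3, dividing through by 3 this holds exactly when 37 ∣ 24k, and as gcd(24, 37) = 1, exactly when 37 ∣ k.
The smallest positive such k is 37.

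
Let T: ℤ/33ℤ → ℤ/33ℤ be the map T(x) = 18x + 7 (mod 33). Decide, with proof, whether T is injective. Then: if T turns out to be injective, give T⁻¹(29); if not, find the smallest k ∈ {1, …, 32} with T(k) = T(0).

We have gcd(18, 33) = 3 > 1. Taking u = 0 and v = 11: T(0) = 7 and T(11) = 18·11 + 7 = 205 ≡ 7 (mod 33).
So T(0) = T(11) while 0 ≠ 11, so T is not injective.
Since T is not injective, we find the least positive k with T(k) = T(0): this means 18k ≡ 0 (mod 33), i.e. 33 ∣ 18k. Since gcd(18, 33) = 3, dividing through by 3 this holds exactly when 11 ∣ 6k, and as gcd(6, 11) = 1, exactly when 11 ∣ k.
The smallest positive such k is 11.

11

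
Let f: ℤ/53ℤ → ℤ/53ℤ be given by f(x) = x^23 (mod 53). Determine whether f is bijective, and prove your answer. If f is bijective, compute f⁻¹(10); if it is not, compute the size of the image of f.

36

Since 53 is prime, the nonzero elements of ℤ/53ℤ form a cyclic group of order 52.
As gcd(23, 52) = 1, raising to the 23rd power is a bijection on this group: if s^23 ≡ t^23 then (st^{−1})^23 = 1, and the only element of order dividing gcd(23, 52) = 1 is 1, so s = t.
With f(0) = 0 this makes f injective on all of ℤ/53ℤ, hence bijective (finite equal-size domain and codomain). In particular f is bijective.
Since f is bijective, we find the preimage of 10. The inverse of x ↦ x^23 on (ℤ/53ℤ)^× is x ↦ x^43, because 23·43 = 989 = 19·52 + 1 ≡ 1 (mod 52) and x^{52} = 1 for x ≠ 0 (Fermat). So f⁻¹(10) = 10^43 mod 53.
Repeated squaring mod 53: 10^1 ≡ 10, 10^2 ≡ 10² = 100 ≡ 47, 10^4 ≡ 47² = 2209 ≡ 36, 10^8 ≡ 36² = 1296 ≡ 24, 10^16 ≡ 24² = 576 ≡ 46, 10^32 ≡ 46² = 2116 ≡ 49. Since 43 = 32 + 8 + 2 + 1, 10^43 ≡ 49·24·47·10: 49·24 = 1176 ≡ 10, then 10·47 = 470 ≡ 46, then 46·10 = 460 ≡ 36. So 10^43 ≡ 36 (mod 53).
Hence f⁻¹(10) = 36.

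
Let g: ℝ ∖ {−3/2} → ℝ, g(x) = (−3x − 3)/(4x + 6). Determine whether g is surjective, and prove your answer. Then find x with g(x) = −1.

If g(x) = −3/4, cross-multiplying gives 4(−3x − 3) = −3(4x + 6), which simplifies to −12 = −18 — false.  So −3/4 has no preimage and g is not surjective.
Solving g(x) = −1: cross-multiplying gives −3x − 3 = −1(4x + 6), which rearranges to 1x = −3, so x = −3.

-3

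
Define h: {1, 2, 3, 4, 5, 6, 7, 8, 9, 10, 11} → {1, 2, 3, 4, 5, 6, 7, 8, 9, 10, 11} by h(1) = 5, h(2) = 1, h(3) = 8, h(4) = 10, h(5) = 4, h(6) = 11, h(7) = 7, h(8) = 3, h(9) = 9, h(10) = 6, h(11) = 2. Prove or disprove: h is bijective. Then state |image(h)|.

The values 5, 1, 8, 10, 4, 11, 7, 3, 9, 6, 2 are a permutation of {1, 2, 3, 4, 5, 6, 7, 8, 9, 10, 11}: each element appears exactly once.
So h is injective and surjective, hence bijective.
The image of h is {1, 2, 3, 4, 5, 6, 7, 8, 9, 10, 11}, which has 11 elements.

11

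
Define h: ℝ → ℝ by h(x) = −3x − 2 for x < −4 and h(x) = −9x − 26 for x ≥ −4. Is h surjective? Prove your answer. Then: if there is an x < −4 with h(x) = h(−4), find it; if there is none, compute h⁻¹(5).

-31/9

Both pieces are strictly decreasing (slopes −3 and −9), so each is injective on its own interval.
The left piece maps (−∞, −4) onto (10, ∞); the right piece maps [−4, ∞) onto (−∞, 10].
These images together cover ℝ, so h is surjective.
Because the two images are disjoint, no x < −4 has h(x) = h(−4), so we compute h⁻¹(5): 5 lies in (−∞, 10], so solve −9x − 26 = 5: x = (5 + 26)/(−9) = −31/9.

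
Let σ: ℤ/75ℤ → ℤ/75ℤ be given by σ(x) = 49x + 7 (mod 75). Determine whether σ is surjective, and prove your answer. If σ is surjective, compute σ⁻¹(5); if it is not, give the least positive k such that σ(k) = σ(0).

Recall: surjectivity means every element of the codomain has a preimage under σ.
Since gcd(49, 75) = 1, 49 is invertible modulo 75. Euclid's algorithm: 75 = 1·49 + 26, 49 = 1·26 + 23, 26 = 1·23 + 3, 23 = 7·3 + 2, 3 = 1·2 + 1; back-substituting gives 1 = 49·49 − 32·75, so 49⁻¹ ≡ 49 (mod 75).
For any y ∈ ℤ/75ℤ, x = 49(y − 7) mod 75 satisfies σ(x) = 49·49(y − 7) + 7 ≡ y (since 49·49 ≡ 1 mod 75). So every y has a preimage.
So σ is surjective.
Since σ is surjective, we find σ⁻¹(5): we need 49x ≡ 5 − 7 ≡ 73 (mod 75). Using 49⁻¹ = 49: x ≡ 49·73 = 3577 = 47·75 + 52, so x = 52.
Check: σ(52) = 49·52 + 7 = 2555 = 34·75 + 5 ≡ 5 (mod 75).

52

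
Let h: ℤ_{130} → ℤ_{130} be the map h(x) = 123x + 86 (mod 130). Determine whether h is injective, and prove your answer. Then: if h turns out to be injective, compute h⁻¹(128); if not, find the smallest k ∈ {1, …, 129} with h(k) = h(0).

124

Suppose h(x_1) = h(x_2) in ℤ_{130}. Then 123x_1 + 86 ≡ 123x_2 + 86 (mod 130), hence 123(x_1 − x_2) ≡ 0 (mod 130).
Since gcd(123, 130) = 1, 123 is invertible modulo 130, therefore x_1 − x_2 ≡ 0 (mod 130), i.e. x_1 = x_2.
So h is injective.
We now compute 123⁻¹ mod 130 explicitly. Euclid's algorithm: 130 = 1·123 + 7, 123 = 17·7 + 4, 7 = 1·4 + 3, 4 = 1·3 + 1; back-substituting gives 1 = 37·123 − 35·130, so 123⁻¹ ≡ 37 (mod 130).
Since h is injective, we find h⁻¹(128): we need 123x ≡ 128 − 86 ≡ 42 (mod 130). Using 123⁻¹ = 37: x ≡ 37·42 = 1554 = 11·130 + 124, so x = 124.
Check: h(124) = 123·124 + 86 = 15338 = 117·130 + 128 ≡ 128 (mod 130).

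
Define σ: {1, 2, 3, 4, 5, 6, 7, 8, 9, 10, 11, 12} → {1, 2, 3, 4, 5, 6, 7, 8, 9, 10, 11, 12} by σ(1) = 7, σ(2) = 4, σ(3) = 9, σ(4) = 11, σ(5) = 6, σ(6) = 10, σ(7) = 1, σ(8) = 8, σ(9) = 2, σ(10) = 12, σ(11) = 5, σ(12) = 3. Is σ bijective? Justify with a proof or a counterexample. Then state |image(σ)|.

12

The values 7, 4, 9, 11, 6, 10, 1, 8, 2, 12, 5, 3 are a permutation of {1, 2, 3, 4, 5, 6, 7, 8, 9, 10, 11, 12}: each element appears exactly once.
So σ is injective and surjective, hence bijective.
The image of σ is {1, 2, 3, 4, 5, 6, 7, 8, 9, 10, 11, 12}, which has 12 elements.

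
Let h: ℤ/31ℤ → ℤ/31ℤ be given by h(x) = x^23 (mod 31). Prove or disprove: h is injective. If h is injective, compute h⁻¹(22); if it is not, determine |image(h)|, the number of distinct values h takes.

Since 31 is prime, the nonzero elements of ℤ/31ℤ form a cyclic group of order 30.
As gcd(23, 30) = 1, raising to the 23rd power is a bijection on this group: if u^23 ≡ v^23 then (uv^{−1})^23 = 1, and the only element of order dividing gcd(23, 30) = 1 is 1, so u = v.
With h(0) = 0 this makes h injective on all of ℤ/31ℤ, hence bijective (finite equal-size domain and codomain). In particular h is injective.
Since h is injective, we find the preimage of 22. The inverse of x ↦ x^23 on (ℤ/31ℤ)^× is x ↦ x^17, because 23·17 = 391 = 13·30 + 1 ≡ 1 (mod 30) and x^{30} = 1 for x ≠ 0 (Fermat). So h⁻¹(22) = 22^17 mod 31.
Repeated squaring mod 31: 22^1 ≡ 22, 22^2 ≡ 22² = 484 ≡ 19, 22^4 ≡ 19² = 361 ≡ 20, 22^8 ≡ 20² = 400 ≡ 28, 22^16 ≡ 28² = 784 ≡ 9. Since 17 = 16 + 1, 22^17 ≡ 9·22: 9·22 = 198 ≡ 12. So 22^17 ≡ 12 (mod 31).
Hence h⁻¹(22) = 12.

12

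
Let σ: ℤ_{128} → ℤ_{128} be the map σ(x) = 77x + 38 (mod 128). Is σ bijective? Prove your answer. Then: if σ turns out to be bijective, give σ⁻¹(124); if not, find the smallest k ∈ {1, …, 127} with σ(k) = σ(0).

If σ(x_1) = σ(x_2), then 77x_1 ≡ 77x_2 (mod 128). Because gcd(77, 128) = 1, we may cancel 77 to get x_1 ≡ x_2 (mod 128).
We now compute 77⁻¹ mod 128 explicitly. Euclid's algorithm: 128 = 1·77 + 51, 77 = 1·51 + 26, 51 = 1·26 + 25, 26 = 1·25 + 1; back-substituting gives 1 = 5·77 − 3·128, so 77⁻¹ ≡ 5 (mod 128).
For any y ∈ ℤ_{128}, x = 5(y − 38) mod 128 satisfies σ(x) = 77·5(y − 38) + 38 ≡ y (since 77·5 ≡ 1 mod 128). So every y has a preimage.
Hence σ is bijective.
Since σ is bijective, we find σ⁻¹(124): we need 77x ≡ 124 − 38 ≡ 86 (mod 128). Using 77⁻¹ = 5: x ≡ 5·86 = 430 = 3·128 + 46, so x = 46.
Check: σ(46) = 77·46 + 38 = 3580 = 27·128 + 124 ≡ 124 (mod 128).

46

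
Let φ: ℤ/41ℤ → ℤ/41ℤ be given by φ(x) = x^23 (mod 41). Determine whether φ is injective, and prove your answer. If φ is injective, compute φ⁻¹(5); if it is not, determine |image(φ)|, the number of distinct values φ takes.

Since 41 is prime, the nonzero elements of ℤ/41ℤ form a cyclic group of order 40.
As gcd(23, 40) = 1, raising to the 23rd power is a bijection on this group: if a^23 ≡ b^23 then (ab^{−1})^23 = 1, and the only element of order dividing gcd(23, 40) = 1 is 1, so a = b.
With φ(0) = 0 this makes φ injective on all of ℤ/41ℤ, hence bijective (finite equal-size domain and codomain). In particular φ is injective.
Since φ is injective, we find the preimage of 5. The inverse of x ↦ x^23 on (ℤ/41ℤ)^× is x ↦ x^7, because 23·7 = 161 = 4·40 + 1 ≡ 1 (mod 40) and x^{40} = 1 for x ≠ 0 (Fermat). So φ⁻¹(5) = 5^7 mod 41.
Repeated squaring mod 41: 5^1 ≡ 5, 5^2 ≡ 5² = 25, 5^4 ≡ 25² = 625 ≡ 10. Since 7 = 4 + 2 + 1, 5^7 ≡ 10·25·5: 10·25 = 250 ≡ 4, then 4·5 = 20. So 5^7 ≡ 20 (mod 41).
Hence φ⁻¹(5) = 20.

20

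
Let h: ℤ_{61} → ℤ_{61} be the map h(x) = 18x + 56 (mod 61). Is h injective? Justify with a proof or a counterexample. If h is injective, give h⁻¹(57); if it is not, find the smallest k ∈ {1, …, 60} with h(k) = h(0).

17

Suppose h(a) = h(b) in ℤ_{61}. Then 18a + 56 ≡ 18b + 56 (mod 61), thus 18(a − b) ≡ 0 (mod 61).
Since gcd(18, 61) = 1, 18 is invertible modulo 61, so a − b ≡ 0 (mod 61), i.e. a = b.
So h is injective.
We now compute 18⁻¹ mod 61 explicitly. Euclid's algorithm: 61 = 3·18 + 7, 18 = 2·7 + 4, 7 = 1·4 + 3, 4 = 1·3 + 1; back-substituting gives 1 = 17·18 − 5·61, so 18⁻¹ ≡ 17 (mod 61).
Since h is injective, we compute h⁻¹(57): solve 18x + 56 ≡ 57 (mod 61), i.e. 18x ≡ 1 (mod 61).
Multiplying by 18⁻¹ = 17 gives x ≡ 17·1 = 17 ≡ 17 (mod 61).
Check: h(17) = 18·17 + 56 = 362 = 5·61 + 57 ≡ 57 (mod 61).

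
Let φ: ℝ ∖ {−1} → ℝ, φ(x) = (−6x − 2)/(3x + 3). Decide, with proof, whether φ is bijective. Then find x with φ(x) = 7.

-23/27

If φ(x) = −2, cross-multiplying gives 3(−6x − 2) = −6(3x + 3), which simplifies to −6 = −18 — false.  So −2 has no preimage and φ is not surjective.
Therefore φ is not bijective.
Solving φ(x) = 7: cross-multiplying gives −6x − 2 = 7(3x + 3), which rearranges to −27x = 23, so x = −23/27.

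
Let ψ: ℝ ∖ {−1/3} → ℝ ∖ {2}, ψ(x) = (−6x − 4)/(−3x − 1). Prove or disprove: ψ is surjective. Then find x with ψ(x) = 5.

-1/9

For any y ≠ 2, solving y(−3x − 1) = −6x − 4 for x gives a well-defined x ≠ −1/3. So ψ is surjective.
Solving ψ(x) = 5: cross-multiplying gives −6x − 4 = 5(−3x − 1), which rearranges to 9x = −1, so x = −1/9.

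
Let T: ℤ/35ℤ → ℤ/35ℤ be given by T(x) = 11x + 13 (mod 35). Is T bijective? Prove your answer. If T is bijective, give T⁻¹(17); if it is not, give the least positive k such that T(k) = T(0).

29

If T(s) = T(t), then 11s ≡ 11t (mod 35). Because gcd(11, 35) = 1, we may cancel 11 to get s ≡ t (mod 35).
We now compute 11⁻¹ mod 35 explicitly. Euclid's algorithm: 35 = 3·11 + 2, 11 = 5·2 + 1; back-substituting gives 1 = 16·11 − 5·35, so 11⁻¹ ≡ 16 (mod 35).
For any y ∈ ℤ/35ℤ, x = 16(y − 13) mod 35 satisfies T(x) = 11·16(y − 13) + 13 ≡ y (since 11·16 ≡ 1 mod 35). So every y has a preimage.
Thus T is bijective.
Since T is bijective, we find T⁻¹(17): we need 11x ≡ 17 − 13 ≡ 4 (mod 35). Using 11⁻¹ = 16: x ≡ 16·4 = 64 = 1·35 + 29, so x = 29.
Check: T(29) = 11·29 + 13 = 332 = 9·35 + 17 ≡ 17 (mod 35).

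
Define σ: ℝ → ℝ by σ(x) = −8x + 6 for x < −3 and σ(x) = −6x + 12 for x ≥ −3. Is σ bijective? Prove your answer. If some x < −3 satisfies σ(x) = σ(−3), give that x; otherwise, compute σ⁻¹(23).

-11/6

Both pieces are strictly decreasing (slopes −8 and −6), so each is injective on its own interval.
The left piece maps (−∞, −3) onto (30, ∞); the right piece maps [−3, ∞) onto (−∞, 30].
Since 30 = 30, the images partition ℝ: σ is injective and surjective, hence bijective.
Because the two images are disjoint, no x < −3 has σ(x) = σ(−3), so we compute σ⁻¹(23): 23 lies in (−∞, 30], so solve −6x + 12 = 23: x = (23 − 12)/(−6) = −11/6.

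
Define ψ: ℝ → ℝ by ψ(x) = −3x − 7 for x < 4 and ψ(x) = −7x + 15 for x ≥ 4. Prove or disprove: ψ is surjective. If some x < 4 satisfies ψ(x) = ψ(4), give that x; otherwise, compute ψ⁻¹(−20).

2

Both pieces are strictly decreasing (slopes −3 and −7), so each is injective on its own interval.
The left piece maps (−∞, 4) onto (−19, ∞); the right piece maps [4, ∞) onto (−∞, −13].
The union (−19, ∞) ∪ (−∞, −13] covers ℝ, so ψ is surjective.
For the follow-up: the images overlap, so an x < 4 with ψ(x) = ψ(4) exists. ψ(4) = −13; solving −3x − 7 = −13 for x < 4 gives x = (−13 + 7)/(−3) = 2.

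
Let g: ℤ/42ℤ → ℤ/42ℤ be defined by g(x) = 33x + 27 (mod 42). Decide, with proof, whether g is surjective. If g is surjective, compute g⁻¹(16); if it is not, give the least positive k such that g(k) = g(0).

14

Recall: surjectivity means every element of the codomain has a preimage under g.
Since gcd(33, 42) = 3, we have 33x ≡ 0 (mod 3) for all x, so g(x) ≡ 0 (mod 3).
But 1 ≢ 0 (mod 3), so 1 ∈ ℤ/42ℤ has no preimage. Thus g is not surjective.
Since g is not surjective, we find the least positive k with g(k) = g(0): this means 33k ≡ 0 (mod 42), i.e. 42 ∣ 33k. Since gcd(33, 42) = 3, dividing through by 3 this holds exactly when 14 ∣ 11k, and as gcd(11, 14) = 1, exactly when 14 ∣ k.
The smallest positive such k is 14.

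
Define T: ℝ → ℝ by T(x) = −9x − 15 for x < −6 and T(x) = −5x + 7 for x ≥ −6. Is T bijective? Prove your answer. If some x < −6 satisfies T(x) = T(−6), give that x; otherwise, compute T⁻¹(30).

Both pieces are strictly decreasing (slopes −9 and −5), so each is injective on its own interval.
The left piece maps (−∞, −6) onto (39, ∞); the right piece maps [−6, ∞) onto (−∞, 37].
The images leave a gap (39 has no preimage), so T is not surjective, hence not bijective.
Because the two images are disjoint, no x < −6 has T(x) = T(−6), so we compute T⁻¹(30): 30 lies in (−∞, 37], so solve −5x + 7 = 30: x = (30 − 7)/(−5) = −23/5.

-23/5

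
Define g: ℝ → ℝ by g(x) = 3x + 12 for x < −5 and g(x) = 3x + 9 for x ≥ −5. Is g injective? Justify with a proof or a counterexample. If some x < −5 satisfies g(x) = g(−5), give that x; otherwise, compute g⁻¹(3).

-6

Both pieces are strictly increasing (slopes 3 and 3), so each is injective on its own interval.
The left piece maps (−∞, −5) onto (−∞, −3); the right piece maps [−5, ∞) onto [−6, ∞).
These images overlap. In particular g(−5) = −6 (right piece), and solving 3x + 12 = −6 on the left piece gives x = −6 < −5.
So g(−6) = g(−5) with −6 ≠ −5, and g is not injective. This x = −6 is the requested value below −5.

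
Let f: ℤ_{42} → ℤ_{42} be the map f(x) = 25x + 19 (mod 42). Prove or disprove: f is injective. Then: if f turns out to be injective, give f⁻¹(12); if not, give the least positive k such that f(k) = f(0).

35

Recall: f is injective when f(x_1) = f(x_2) forces x_1 = x_2.
If f(x_1) = f(x_2), then 25x_1 ≡ 25x_2 (mod 42). Because gcd(25, 42) = 1, we may cancel 25 to get x_1 ≡ x_2 (mod 42).
Thus f is injective.
We now compute 25⁻¹ mod 42 explicitly. Euclid's algorithm: 42 = 1·25 + 17, 25 = 1·17 + 8, 17 = 2·8 + 1; back-substituting gives 1 = 37·25 − 22·42, so 25⁻¹ ≡ 37 (mod 42).
Since f is injective, we find f⁻¹(12): we need 25x ≡ 12 − 19 ≡ 35 (mod 42). Using 25⁻¹ = 37: x ≡ 37·35 = 1295 = 30·42 + 35, so x = 35.
Check: f(35) = 25·35 + 19 = 894 = 21·42 + 12 ≡ 12 (mod 42).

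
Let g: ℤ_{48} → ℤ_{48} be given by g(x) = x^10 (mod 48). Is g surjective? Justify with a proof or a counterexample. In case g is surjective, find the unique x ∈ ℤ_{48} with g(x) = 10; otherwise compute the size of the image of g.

g(2): Repeated squaring mod 48: 2^1 ≡ 2, 2^2 ≡ 2² = 4, 2^4 ≡ 4² = 16, 2^8 ≡ 16² = 256 ≡ 16. Since 10 = 8 + 2, 2^10 ≡ 16·4: 16·4 = 64 ≡ 16. So 2^10 ≡ 16 (mod 48).
g(4): Repeated squaring mod 48: 4^1 ≡ 4, 4^2 ≡ 4² = 16, 4^4 ≡ 16² = 256 ≡ 16, 4^8 ≡ 16² = 256 ≡ 16. Since 10 = 8 + 2, 4^10 ≡ 16·16: 16·16 = 256 ≡ 16. So 4^10 ≡ 16 (mod 48).
So g(2) = g(4) = 16 while 2 ≠ 4, therefore g is not injective.
A non-injective map from the 48-element set ℤ_{48} to itself takes at most 47 distinct values, so it cannot be surjective. So g is not surjective.
Since g is not surjective, we determine |image(g)|. Computing x^10 mod 48 for each x (by repeated squaring, reducing mod 48 at every step), the values g(0), g(1), …, g(47) are: 0, 1, 16, 9, 16, 25, 0, 1, 16, 33, 16, 25, 0, 25, 16, 33, 16, 1, 0, 25, 16, 9, 16, 1, 0, 1, 16, 9, 16, 25, 0, 1, 16, 33, 16, 25, 0, 25, 16, 33, 16, 1, 0, 25, 16, 9, 16, 1.
The distinct values are {0, 1, 9, 16, 25, 33}; there are 6 of them.

6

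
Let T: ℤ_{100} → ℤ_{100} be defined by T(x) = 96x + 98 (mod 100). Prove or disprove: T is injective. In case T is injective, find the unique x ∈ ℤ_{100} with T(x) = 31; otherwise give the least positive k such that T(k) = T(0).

By definition, injectivity means: for all x_1, x_2 in the domain, T(x_1) = T(x_2) implies x_1 = x_2.
We have gcd(96, 100) = 4 > 1. Taking x_1 = 0 and x_2 = 25: T(0) = 98 and T(25) = 96·25 + 98 = 2498 ≡ 98 (mod 100).
So T(0) = T(25) while 0 ≠ 25, thus T is not injective.
Since T is not injective, we find the least positive k with T(k) = T(0): this means 96k ≡ 0 (mod 100), i.e. 100 ∣ 96k. Since gcd(96, 100) = 4, dividing through by 4 this holds exactly when 25 ∣ 24k, and as gcd(24, 25) = 1, exactly when 25 ∣ k.
The smallest positive such k is 25.

25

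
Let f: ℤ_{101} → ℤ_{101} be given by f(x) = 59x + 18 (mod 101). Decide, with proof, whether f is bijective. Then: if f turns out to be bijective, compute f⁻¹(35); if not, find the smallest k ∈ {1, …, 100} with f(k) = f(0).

Suppose f(x_1) = f(x_2) in ℤ_{101}. Then 59x_1 + 18 ≡ 59x_2 + 18 (mod 101), thus 59(x_1 − x_2) ≡ 0 (mod 101).
Since gcd(59, 101) = 1, 59 is invertible modulo 101, therefore x_1 − x_2 ≡ 0 (mod 101), i.e. x_1 = x_2.
We now compute 59⁻¹ mod 101 explicitly. Euclid's algorithm: 101 = 1·59 + 42, 59 = 1·42 + 17, 42 = 2·17 + 8, 17 = 2·8 + 1; back-substituting gives 1 = 12·59 − 7·101, so 59⁻¹ ≡ 12 (mod 101).
For any y ∈ ℤ_{101}, x = 12(y − 18) mod 101 satisfies f(x) = 59·12(y − 18) + 18 ≡ y (since 59·12 ≡ 1 mod 101). So every y has a preimage.
Hence f is bijective.
Since f is bijective, we compute f⁻¹(35): solve 59x + 18 ≡ 35 (mod 101), i.e. 59x ≡ 17 (mod 101).
Multiplying by 59⁻¹ = 12 gives x ≡ 12·17 = 204 = 2·101 + 2 ≡ 2 (mod 101).
Check: f(2) = 59·2 + 18 = 136 = 1·101 + 35 ≡ 35 (mod 101).

2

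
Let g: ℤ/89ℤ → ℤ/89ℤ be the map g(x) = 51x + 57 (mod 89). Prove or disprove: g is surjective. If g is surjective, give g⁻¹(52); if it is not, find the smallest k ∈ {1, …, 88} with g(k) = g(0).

By definition, g is surjective if every y in the codomain equals g(x) for some x in the domain.
Since gcd(51, 89) = 1, 51 is invertible modulo 89. Euclid's algorithm: 89 = 1·51 + 38, 51 = 1·38 + 13, 38 = 2·13 + 12, 13 = 1·12 + 1; back-substituting gives 1 = 7·51 − 4·89, so 51⁻¹ ≡ 7 (mod 89).
For any y ∈ ℤ/89ℤ, x = 7(y − 57) mod 89 satisfies g(x) = 51·7(y − 57) + 57 ≡ y (since 51·7 ≡ 1 mod 89). So every y has a preimage.
Hence g is surjective.
Since g is surjective, we compute g⁻¹(52): solve 51x + 57 ≡ 52 (mod 89), i.e. 51x ≡ 84 (mod 89).
Multiplying by 51⁻¹ = 7 gives x ≡ 7·84 = 588 = 6·89 + 54 ≡ 54 (mod 89).
Check: g(54) = 51·54 + 57 = 2811 = 31·89 + 52 ≡ 52 (mod 89).

54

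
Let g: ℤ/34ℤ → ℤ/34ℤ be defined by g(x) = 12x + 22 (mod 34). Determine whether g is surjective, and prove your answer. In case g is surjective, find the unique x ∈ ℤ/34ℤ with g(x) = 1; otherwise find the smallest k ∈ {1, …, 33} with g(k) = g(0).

17

Recall: g is surjective if every y in the codomain equals g(x) for some x in the domain.
Since gcd(12, 34) = 2, we have 12x ≡ 0 (mod 2) for all x, so g(x) ≡ 0 (mod 2).
But 1 ≢ 0 (mod 2), so 1 ∈ ℤ/34ℤ has no preimage. Thus g is not surjective.
Since g is not surjective, we find the least positive k with g(k) = g(0): this means 12k ≡ 0 (mod 34), i.e. 34 ∣ 12k. Since gcd(12, 34) = 2, dividing through by 2 this holds exactly when 17 ∣ 6k, and as gcd(6, 17) = 1, exactly when 17 ∣ k.
The smallest positive such k is 17.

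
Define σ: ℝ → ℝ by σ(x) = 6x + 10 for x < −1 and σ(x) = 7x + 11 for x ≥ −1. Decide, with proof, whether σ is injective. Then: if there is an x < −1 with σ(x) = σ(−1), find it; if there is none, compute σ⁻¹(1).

Both pieces are strictly increasing (slopes 6 and 7), so each is injective on its own interval.
The left piece maps (−∞, −1) onto (−∞, 4); the right piece maps [−1, ∞) onto [4, ∞).
These images are disjoint, so no value is attained by both pieces. Therefore σ is injective.
Because the two images are disjoint, no x < −1 has σ(x) = σ(−1), so we compute σ⁻¹(1): 1 lies in (−∞, 4), so solve 6x + 10 = 1: x = (1 − 10)/6 = −3/2.

-3/2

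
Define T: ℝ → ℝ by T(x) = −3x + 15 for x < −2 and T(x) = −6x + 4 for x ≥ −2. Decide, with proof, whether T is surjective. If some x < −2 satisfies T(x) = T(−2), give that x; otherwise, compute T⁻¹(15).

Both pieces are strictly decreasing (slopes −3 and −6), so each is injective on its own interval.
The left piece maps (−∞, −2) onto (21, ∞); the right piece maps [−2, ∞) onto (−∞, 16].
The union (21, ∞) ∪ (−∞, 16] omits the interval between 21 and 16; in particular 21 has no preimage. So T is not surjective.
Because the two images are disjoint, no x < −2 has T(x) = T(−2), so we compute T⁻¹(15): 15 lies in (−∞, 16], so solve −6x + 4 = 15: x = (15 − 4)/(−6) = −11/6.

-11/6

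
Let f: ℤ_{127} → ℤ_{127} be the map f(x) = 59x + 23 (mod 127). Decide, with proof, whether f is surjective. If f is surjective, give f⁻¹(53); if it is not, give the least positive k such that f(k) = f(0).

Since gcd(59, 127) = 1, 59 is invertible modulo 127. Euclid's algorithm: 127 = 2·59 + 9, 59 = 6·9 + 5, 9 = 1·5 + 4, 5 = 1·4 + 1; back-substituting gives 1 = 28·59 − 13·127, so 59⁻¹ ≡ 28 (mod 127).
Then y ↦ 28(y − 23) is a two-sided inverse to f, so every y ∈ ℤ_{127} has a preimage.
Therefore f is surjective.
Since f is surjective, we find f⁻¹(53): we need 59x ≡ 53 − 23 ≡ 30 (mod 127). Using 59⁻¹ = 28: x ≡ 28·30 = 840 = 6·127 + 78, so x = 78.
Check: f(78) = 59·78 + 23 = 4625 = 36·127 + 53 ≡ 53 (mod 127).

78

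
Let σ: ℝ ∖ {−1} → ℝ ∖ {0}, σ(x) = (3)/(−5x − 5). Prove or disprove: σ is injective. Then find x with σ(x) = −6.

Suppose σ(u) = σ(v). Cross-multiplying: (3)(−5v − 5) = (3)(−5u − 5).
Expanding both sides and cancelling the symmetric terms leaves 15·(u − v) = 0. Since 15 ≠ 0, u = v. Therefore σ is injective.
Solving σ(x) = −6: cross-multiplying gives 3 = −6(−5x − 5), which rearranges to −30x = 27, so x = −9/10.

-9/10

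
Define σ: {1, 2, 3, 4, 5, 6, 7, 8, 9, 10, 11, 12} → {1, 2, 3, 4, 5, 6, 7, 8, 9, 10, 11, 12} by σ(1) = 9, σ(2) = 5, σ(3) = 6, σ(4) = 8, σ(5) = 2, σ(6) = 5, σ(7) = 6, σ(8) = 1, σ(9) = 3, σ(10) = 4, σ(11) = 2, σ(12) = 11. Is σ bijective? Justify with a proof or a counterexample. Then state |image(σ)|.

σ(2) = 5 = σ(6) with 2 ≠ 6, so σ is not injective, hence not bijective.
The image of σ is {1, 2, 3, 4, 5, 6, 8, 9, 11}, which has 9 elements.

9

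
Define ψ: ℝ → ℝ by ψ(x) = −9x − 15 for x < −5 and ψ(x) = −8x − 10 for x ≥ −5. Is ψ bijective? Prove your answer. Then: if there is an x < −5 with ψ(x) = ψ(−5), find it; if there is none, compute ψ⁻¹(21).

-31/8

Both pieces are strictly decreasing (slopes −9 and −8), so each is injective on its own interval.
The left piece maps (−∞, −5) onto (30, ∞); the right piece maps [−5, ∞) onto (−∞, 30].
Since 30 = 30, the images partition ℝ: ψ is injective and surjective, hence bijective.
Because the two images are disjoint, no x < −5 has ψ(x) = ψ(−5), so we compute ψ⁻¹(21): 21 lies in (−∞, 30], so solve −8x − 10 = 21: x = (21 + 10)/(−8) = −31/8.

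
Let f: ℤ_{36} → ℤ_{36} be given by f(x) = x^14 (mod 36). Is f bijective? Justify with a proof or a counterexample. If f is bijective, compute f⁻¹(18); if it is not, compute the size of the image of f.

8

f(0) = 0^14 = 0.
f(6): Repeated squaring mod 36: 6^1 ≡ 6, 6^2 ≡ 6² = 36 ≡ 0, 6^4 ≡ 0² = 0, 6^8 ≡ 0² = 0. Since 14 = 8 + 4 + 2, 6^14 ≡ 0·0·0: 0·0 = 0, then 0·0 = 0. So 6^14 ≡ 0 (mod 36).
So f(0) = f(6) = 0 while 0 ≠ 6, thus f is not injective, hence not bijective.
Since f is not bijective, we determine |image(f)|. Computing x^14 mod 36 for each x (by repeated squaring, reducing mod 36 at every step), the values f(0), f(1), …, f(35) are: 0, 1, 4, 9, 16, 25, 0, 13, 28, 9, 28, 13, 0, 25, 16, 9, 4, 1, 0, 1, 4, 9, 16, 25, 0, 13, 28, 9, 28, 13, 0, 25, 16, 9, 4, 1.
The distinct values are {0, 1, 4, 9, 13, 16, 25, 28}; there are 8 of them.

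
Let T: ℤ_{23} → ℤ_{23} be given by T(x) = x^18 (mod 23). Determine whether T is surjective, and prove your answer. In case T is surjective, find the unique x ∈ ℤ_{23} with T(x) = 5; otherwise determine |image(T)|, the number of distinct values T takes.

12

T(11): Repeated squaring mod 23: 11^1 ≡ 11, 11^2 ≡ 11² = 121 ≡ 6, 11^4 ≡ 6² = 36 ≡ 13, 11^8 ≡ 13² = 169 ≡ 8, 11^16 ≡ 8² = 64 ≡ 18. Since 18 = 16 + 2, 11^18 ≡ 18·6: 18·6 = 108 ≡ 16. So 11^18 ≡ 16 (mod 23).
T(12): Repeated squaring mod 23: 12^1 ≡ 12, 12^2 ≡ 12² = 144 ≡ 6, 12^4 ≡ 6² = 36 ≡ 13, 12^8 ≡ 13² = 169 ≡ 8, 12^16 ≡ 8² = 64 ≡ 18. Since 18 = 16 + 2, 12^18 ≡ 18·6: 18·6 = 108 ≡ 16. So 12^18 ≡ 16 (mod 23).
So T(11) = T(12) = 16 while 11 ≠ 12, so T is not injective.
A non-injective map from the 23-element set ℤ_{23} to itself takes at most 22 distinct values, so it cannot be surjective. Therefore T is not surjective.
Since T is not surjective, we determine |image(T)|. Computing x^18 mod 23 for each x (by repeated squaring, reducing mod 23 at every step), the values T(0), T(1), …, T(22) are: 0, 1, 13, 2, 8, 6, 3, 18, 12, 4, 9, 16, 16, 9, 4, 12, 18, 3, 6, 8, 2, 13, 1.
The distinct values are {0, 1, 2, 3, 4, 6, 8, 9, 12, 13, 16, 18}; there are 12 of them.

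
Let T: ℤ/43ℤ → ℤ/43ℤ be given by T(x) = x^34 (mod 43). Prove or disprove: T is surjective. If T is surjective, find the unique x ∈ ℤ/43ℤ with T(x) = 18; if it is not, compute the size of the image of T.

T(21): Repeated squaring mod 43: 21^1 ≡ 21, 21^2 ≡ 21² = 441 ≡ 11, 21^4 ≡ 11² = 121 ≡ 35, 21^8 ≡ 35² = 1225 ≡ 21, 21^16 ≡ 21² = 441 ≡ 11, 21^32 ≡ 11² = 121 ≡ 35. Since 34 = 32 + 2, 21^34 ≡ 35·11: 35·11 = 385 ≡ 41. So 21^34 ≡ 41 (mod 43).
T(22): Repeated squaring mod 43: 22^1 ≡ 22, 22^2 ≡ 22² = 484 ≡ 11, 22^4 ≡ 11² = 121 ≡ 35, 22^8 ≡ 35² = 1225 ≡ 21, 22^16 ≡ 21² = 441 ≡ 11, 22^32 ≡ 11² = 121 ≡ 35. Since 34 = 32 + 2, 22^34 ≡ 35·11: 35·11 = 385 ≡ 41. So 22^34 ≡ 41 (mod 43).
So T(21) = T(22) = 41 while 21 ≠ 22, hence T is not injective.
A non-injective map from the 43-element set ℤ/43ℤ to itself takes at most 42 distinct values, so it cannot be surjective. Thus T is not surjective.
Since T is not surjective, we determine |image(T)|. Computing x^34 mod 43 for each x (by repeated squaring, reducing mod 43 at every step), the values T(0), T(1), …, T(42) are: 0, 1, 21, 31, 11, 10, 6, 36, 16, 15, 38, 4, 40, 17, 25, 9, 35, 13, 14, 23, 24, 41, 41, 24, 23, 14, 13, 35, 9, 25, 17, 40, 4, 38, 15, 16, 36, 6, 10, 11, 31, 21, 1.
The distinct values are {0, 1, 4, 6, 9, 10, 11, 13, 14, 15, 16, 17, 21, 23, 24, 25, 31, 35, 36, 38, 40, 41}; there are 22 of them.

22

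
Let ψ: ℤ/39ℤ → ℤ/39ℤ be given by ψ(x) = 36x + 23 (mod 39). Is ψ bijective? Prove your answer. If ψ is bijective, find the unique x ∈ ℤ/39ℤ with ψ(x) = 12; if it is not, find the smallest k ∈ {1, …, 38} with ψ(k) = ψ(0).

We have gcd(36, 39) = 3 > 1. Taking u = 0 and v = 13: ψ(0) = 23 and ψ(13) = 36·13 + 23 = 491 ≡ 23 (mod 39).
So ψ(0) = ψ(13) while 0 ≠ 13, therefore ψ is not injective, hence not bijective.
Since ψ is not bijective, we find the least positive k with ψ(k) = ψ(0): this means 36k ≡ 0 (mod 39), i.e. 39 ∣ 36k. Since gcd(36, 39) = 3, dividing through by 3 this holds exactly when 13 ∣ 12k, and as gcd(12, 13) = 1, exactly when 13 ∣ k.
The smallest positive such k is 13.

13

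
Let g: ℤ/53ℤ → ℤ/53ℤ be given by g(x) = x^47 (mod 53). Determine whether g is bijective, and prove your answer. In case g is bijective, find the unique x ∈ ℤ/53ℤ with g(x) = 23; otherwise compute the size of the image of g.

30

Since 53 is prime, the nonzero elements of ℤ/53ℤ form a cyclic group of order 52.
As gcd(47, 52) = 1, raising to the 47th power is a bijection on this group: if u^47 ≡ v^47 then (uv^{−1})^47 = 1, and the only element of order dividing gcd(47, 52) = 1 is 1, so u = v.
With g(0) = 0 this makes g injective on all of ℤ/53ℤ, hence bijective (finite equal-size domain and codomain). In particular g is bijective.
Since g is bijective, we find the preimage of 23. The inverse of x ↦ x^47 on (ℤ/53ℤ)^× is x ↦ x^31, because 47·31 = 1457 = 28·52 + 1 ≡ 1 (mod 52) and x^{52} = 1 for x ≠ 0 (Fermat). So g⁻¹(23) = 23^31 mod 53.
Repeated squaring mod 53: 23^1 ≡ 23, 23^2 ≡ 23² = 529 ≡ 52, 23^4 ≡ 52² = 2704 ≡ 1, 23^8 ≡ 1² = 1, 23^16 ≡ 1² = 1. Since 31 = 16 + 8 + 4 + 2 + 1, 23^31 ≡ 1·1·1·52·23: 1·1 = 1, then 1·1 = 1, then 1·52 = 52, then 52·23 = 1196 ≡ 30. So 23^31 ≡ 30 (mod 53).
Hence g⁻¹(23) = 30.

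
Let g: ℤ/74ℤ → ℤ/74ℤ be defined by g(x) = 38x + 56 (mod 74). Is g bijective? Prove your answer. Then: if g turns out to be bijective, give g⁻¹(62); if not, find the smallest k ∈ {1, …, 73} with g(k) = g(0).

37

We have gcd(38, 74) = 2 > 1. Taking x_1 = 0 and x_2 = 37: g(0) = 56 and g(37) = 38·37 + 56 = 1462 ≡ 56 (mod 74).
So g(0) = g(37) while 0 ≠ 37, so g is not injective, hence not bijective.
Since g is not bijective, we find the least positive k with g(k) = g(0): this means 38k ≡ 0 (mod 74), i.e. 74 ∣ 38k. Since gcd(38, 74) = 2, dividing through by 2 this holds exactly when 37 ∣ 19k, and as gcd(19, 37) = 1, exactly when 37 ∣ k.
The smallest positive such k is 37.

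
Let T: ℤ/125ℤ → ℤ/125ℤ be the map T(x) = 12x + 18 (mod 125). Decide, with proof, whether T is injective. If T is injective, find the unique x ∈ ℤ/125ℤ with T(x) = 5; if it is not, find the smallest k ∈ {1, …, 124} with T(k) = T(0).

Recall: T is injective when T(x_1) = T(x_2) forces x_1 = x_2.
If T(x_1) = T(x_2), then 12x_1 ≡ 12x_2 (mod 125). Because gcd(12, 125) = 1, we may cancel 12 to get x_1 ≡ x_2 (mod 125).
Thus T is injective.
We now compute 12⁻¹ mod 125 explicitly. Euclid's algorithm: 125 = 10·12 + 5, 12 = 2·5 + 2, 5 = 2·2 + 1; back-substituting gives 1 = 73·12 − 7·125, so 12⁻¹ ≡ 73 (mod 125).
Since T is injective, we find T⁻¹(5): we need 12x ≡ 5 − 18 ≡ 112 (mod 125). Using 12⁻¹ = 73: x ≡ 73·112 = 8176 = 65·125 + 51, so x = 51.
Check: T(51) = 12·51 + 18 = 630 = 5·125 + 5 ≡ 5 (mod 125).

51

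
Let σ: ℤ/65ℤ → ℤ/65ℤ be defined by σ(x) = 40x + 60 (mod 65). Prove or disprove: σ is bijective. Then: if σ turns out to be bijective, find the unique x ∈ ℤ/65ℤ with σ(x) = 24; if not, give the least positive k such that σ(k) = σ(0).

We have gcd(40, 65) = 5 > 1. Taking a = 0 and b = 13: σ(0) = 60 and σ(13) = 40·13 + 60 = 580 ≡ 60 (mod 65).
So σ(0) = σ(13) while 0 ≠ 13, hence σ is not injective, hence not bijective.
Since σ is not bijective, we find the least positive k with σ(k) = σ(0): this means 40k ≡ 0 (mod 65), i.e. 65 ∣ 40k. Since gcd(40, 65) = 5, dividing through by 5 this holds exactly when 13 ∣ 8k, and as gcd(8, 13) = 1, exactly when 13 ∣ k.
The smallest positive such k is 13.

13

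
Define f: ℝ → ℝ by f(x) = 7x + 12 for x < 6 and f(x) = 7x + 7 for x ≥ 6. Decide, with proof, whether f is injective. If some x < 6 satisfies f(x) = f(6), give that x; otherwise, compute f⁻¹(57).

Both pieces are strictly increasing (slopes 7 and 7), so each is injective on its own interval.
The left piece maps (−∞, 6) onto (−∞, 54); the right piece maps [6, ∞) onto [49, ∞).
These images overlap. In particular f(6) = 49 (right piece), and solving 7x + 12 = 49 on the left piece gives x = 37/7 < 6.
So f(37/7) = f(6) with 37/7 ≠ 6, and f is not injective. This x = 37/7 is the requested value below 6.

37/7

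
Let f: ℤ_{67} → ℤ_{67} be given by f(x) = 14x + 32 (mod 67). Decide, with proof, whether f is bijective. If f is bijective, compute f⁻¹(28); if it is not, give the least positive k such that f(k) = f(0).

38

Suppose f(u) = f(v) in ℤ_{67}. Then 14u + 32 ≡ 14v + 32 (mod 67), so 14(u − v) ≡ 0 (mod 67).
Since gcd(14, 67) = 1, 14 is invertible modulo 67, so u − v ≡ 0 (mod 67), i.e. u = v.
We now compute 14⁻¹ mod 67 explicitly. Euclid's algorithm: 67 = 4·14 + 11, 14 = 1·11 + 3, 11 = 3·3 + 2, 3 = 1·2 + 1; back-substituting gives 1 = 24·14 − 5·67, so 14⁻¹ ≡ 24 (mod 67).
Then y ↦ 24(y − 32) is a two-sided inverse to f, so every y ∈ ℤ_{67} has a preimage.
So f is bijective.
Since f is bijective, we compute f⁻¹(28): solve 14x + 32 ≡ 28 (mod 67), i.e. 14x ≡ 63 (mod 67).
Multiplying by 14⁻¹ = 24 gives x ≡ 24·63 = 1512 = 22·67 + 38 ≡ 38 (mod 67).
Check: f(38) = 14·38 + 32 = 564 = 8·67 + 28 ≡ 28 (mod 67).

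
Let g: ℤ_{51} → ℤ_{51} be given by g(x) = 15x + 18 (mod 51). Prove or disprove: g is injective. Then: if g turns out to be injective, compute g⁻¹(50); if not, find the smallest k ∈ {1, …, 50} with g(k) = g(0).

17

By definition, g is injective when g(a) = g(b) forces a = b.
We have gcd(15, 51) = 3 > 1. Taking a = 0 and b = 17: g(0) = 18 and g(17) = 15·17 + 18 = 273 ≡ 18 (mod 51).
So g(0) = g(17) while 0 ≠ 17, therefore g is not injective.
Since g is not injective, we find the least positive k with g(k) = g(0): this means 15k ≡ 0 (mod 51), i.e. 51 ∣ 15k. Since gcd(15, 51) = 3, dividing through by 3 this holds exactly when 17 ∣ 5k, and as gcd(5, 17) = 1, exactly when 17 ∣ k.
The smallest positive such k is 17.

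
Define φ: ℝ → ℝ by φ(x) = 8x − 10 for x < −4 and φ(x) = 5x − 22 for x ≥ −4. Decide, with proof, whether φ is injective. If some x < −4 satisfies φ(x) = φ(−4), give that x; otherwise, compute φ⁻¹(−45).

Both pieces are strictly increasing (slopes 8 and 5), so each is injective on its own interval.
The left piece maps (−∞, −4) onto (−∞, −42); the right piece maps [−4, ∞) onto [−42, ∞).
These images are disjoint, so no value is attained by both pieces. So φ is injective.
Because the two images are disjoint, no x < −4 has φ(x) = φ(−4), so we compute φ⁻¹(−45): −45 lies in (−∞, −42), so solve 8x − 10 = −45: x = (−45 + 10)/8 = −35/8.

-35/8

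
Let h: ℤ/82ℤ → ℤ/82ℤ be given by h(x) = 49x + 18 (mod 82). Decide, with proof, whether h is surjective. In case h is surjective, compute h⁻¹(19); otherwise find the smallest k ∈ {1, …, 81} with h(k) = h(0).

Recall: h is surjective if every y in the codomain equals h(x) for some x in the domain.
Since gcd(49, 82) = 1, 49 is invertible modulo 82. Euclid's algorithm: 82 = 1·49 + 33, 49 = 1·33 + 16, 33 = 2·16 + 1; back-substituting gives 1 = 77·49 − 46·82, so 49⁻¹ ≡ 77 (mod 82).
For any y ∈ ℤ/82ℤ, x = 77(y − 18) mod 82 satisfies h(x) = 49·77(y − 18) + 18 ≡ y (since 49·77 ≡ 1 mod 82). So every y has a preimage.
So h is surjective.
Since h is surjective, we find h⁻¹(19): we need 49x ≡ 19 − 18 ≡ 1 (mod 82). Using 49⁻¹ = 77: x ≡ 77·1 = 77, so x = 77.
Check: h(77) = 49·77 + 18 = 3791 = 46·82 + 19 ≡ 19 (mod 82).

77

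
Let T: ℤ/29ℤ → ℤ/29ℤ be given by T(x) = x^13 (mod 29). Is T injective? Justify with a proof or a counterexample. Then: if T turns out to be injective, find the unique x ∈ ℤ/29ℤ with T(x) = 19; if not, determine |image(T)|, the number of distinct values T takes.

Since 29 is prime, the nonzero elements of ℤ/29ℤ form a cyclic group of order 28.
As gcd(13, 28) = 1, raising to the 13th power is a bijection on this group: if u^13 ≡ v^13 then (uv^{−1})^13 = 1, and the only element of order dividing gcd(13, 28) = 1 is 1, so u = v.
With T(0) = 0 this makes T injective on all of ℤ/29ℤ, hence bijective (finite equal-size domain and codomain). In particular T is injective.
Since T is injective, we find the preimage of 19. The inverse of x ↦ x^13 on (ℤ/29ℤ)^× is x ↦ x^13, because 13·13 = 169 = 6·28 + 1 ≡ 1 (mod 28) and x^{28} = 1 for x ≠ 0 (Fermat). So T⁻¹(19) = 19^13 mod 29.
Repeated squaring mod 29: 19^1 ≡ 19, 19^2 ≡ 19² = 361 ≡ 13, 19^4 ≡ 13² = 169 ≡ 24, 19^8 ≡ 24² = 576 ≡ 25. Since 13 = 8 + 4 + 1, 19^13 ≡ 25·24·19: 25·24 = 600 ≡ 20, then 20·19 = 380 ≡ 3. So 19^13 ≡ 3 (mod 29).
Hence T⁻¹(19) = 3.

3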